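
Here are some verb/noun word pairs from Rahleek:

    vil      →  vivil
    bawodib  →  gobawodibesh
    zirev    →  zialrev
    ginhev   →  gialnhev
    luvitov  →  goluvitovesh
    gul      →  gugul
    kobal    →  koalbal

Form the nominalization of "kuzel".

gul and kobal both end in -l yet inflect differently (gugul, koalbal), so the final letter is not what conditions the rule; the number of vowels is.
"kuzel" has 2 vowels. The stems with 2 vowels (zirev → zialrev, kobal → koalbal, ginhev → gialnhev) insert -al- after the first vowel.
So kuzel → kualzel.

kualzel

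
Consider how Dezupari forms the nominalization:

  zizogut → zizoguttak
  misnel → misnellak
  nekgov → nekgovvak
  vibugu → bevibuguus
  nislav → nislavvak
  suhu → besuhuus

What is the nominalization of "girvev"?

girvevvak

zizogut and suhu both have last vowel 'u' yet inflect differently (zizoguttak, besuhuus), so the last vowel is not what conditions the rule; whether the stem ends in a vowel or a consonant is.
"girvev" ends in a consonant. The stems ending in a consonant (zizogut → zizoguttak, nislav → nislavvak, nekgov → nekgovvak) double the final consonant and add -ak.
The other pattern: stems ending in a vowel add be- … -us around the stem.
So girvev → girvevvak.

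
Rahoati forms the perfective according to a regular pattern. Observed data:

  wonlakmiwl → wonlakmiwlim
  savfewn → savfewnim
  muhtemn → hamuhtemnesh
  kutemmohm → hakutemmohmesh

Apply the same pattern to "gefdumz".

"gefdumz" has second-to-last letter 'm'. The one such stem in the data (muhtemn → hamuhtemnesh) adds ha- … -esh around the stem, so the same rule applies.
The other pattern: stems whose second-to-last letter is 'w' add -im.
So gefdumz → hagefdumzesh.

hagefdumzesh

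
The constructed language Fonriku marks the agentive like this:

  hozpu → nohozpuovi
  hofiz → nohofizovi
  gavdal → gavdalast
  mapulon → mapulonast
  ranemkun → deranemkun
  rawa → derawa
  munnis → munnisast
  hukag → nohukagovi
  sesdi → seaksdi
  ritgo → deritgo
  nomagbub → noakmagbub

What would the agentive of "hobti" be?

"hobti" begins with h-. The stems beginning with h- (hozpu → nohozpuovi, hukag → nohukagovi, hofiz → nohofizovi) add no- … -ovi around the stem.
So hobti → nohobtiovi.

nohobtiovi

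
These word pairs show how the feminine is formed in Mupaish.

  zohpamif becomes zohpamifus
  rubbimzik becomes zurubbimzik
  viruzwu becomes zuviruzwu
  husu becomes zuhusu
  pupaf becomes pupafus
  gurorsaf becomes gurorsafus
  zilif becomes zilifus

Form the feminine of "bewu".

zubewu

zohpamif and rubbimzik both have last vowel 'i' yet inflect differently (zohpamifus, zurubbimzik), so the last vowel is not what conditions the rule; the final letter is.
"bewu" ends in -u. The stems ending in -u (husu → zuhusu, viruzwu → zuviruzwu) add the prefix zu-.
The other pattern: stems ending in -f add -us.
So bewu → zubewu.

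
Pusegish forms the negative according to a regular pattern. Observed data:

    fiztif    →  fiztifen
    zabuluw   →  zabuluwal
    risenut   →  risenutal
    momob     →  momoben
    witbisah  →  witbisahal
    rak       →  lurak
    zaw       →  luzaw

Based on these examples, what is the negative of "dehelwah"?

"dehelwah" has 3 vowels. The stems with 3 vowels (risenut → risenutal, witbisah → witbisahal, zabuluw → zabuluwal) add -al.
So dehelwah → dehelwahal.

dehelwahal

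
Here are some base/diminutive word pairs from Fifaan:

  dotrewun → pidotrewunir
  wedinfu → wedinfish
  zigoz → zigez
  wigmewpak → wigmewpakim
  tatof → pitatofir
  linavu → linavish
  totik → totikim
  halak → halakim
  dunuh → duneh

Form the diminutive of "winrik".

winrikim

linavu and dunuh both have last vowel 'u' yet inflect differently (linavish, duneh), so the last vowel is not what conditions the rule; the final letter is.
"winrik" ends in -k. The stems ending in -k (totik → totikim, wigmewpak → wigmewpakim, halak → halakim) add -im.
The other patterns: stems ending in -u drop the final letter and add -ish; stems ending in -h or -z change the last vowel to 'e'; stems ending in -f or -n add pi- … -ir around the stem.
So winrik → winrikim.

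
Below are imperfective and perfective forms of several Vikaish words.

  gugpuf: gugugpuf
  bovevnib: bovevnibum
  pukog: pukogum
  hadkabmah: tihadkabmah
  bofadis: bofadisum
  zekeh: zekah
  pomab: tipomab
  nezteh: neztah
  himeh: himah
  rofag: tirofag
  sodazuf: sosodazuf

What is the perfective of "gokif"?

gokifum

rofag and pukog both end in -g yet inflect differently (tirofag, pukogum), so the final letter is not what conditions the rule; the last vowel is.
"gokif" has last vowel 'i'. The stems whose last vowel is 'i' (bofadis → bofadisum, bovevnib → bovevnibum) add -um.
So gokif → gokifum.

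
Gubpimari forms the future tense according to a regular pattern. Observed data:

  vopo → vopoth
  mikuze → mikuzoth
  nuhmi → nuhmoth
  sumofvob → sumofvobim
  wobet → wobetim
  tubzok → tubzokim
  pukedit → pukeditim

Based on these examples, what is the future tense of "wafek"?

wafekim

vopo and sumofvob both have last vowel 'o' yet inflect differently (vopoth, sumofvobim), so the last vowel is not what conditions the rule; whether the stem ends in a vowel or a consonant is.
"wafek" ends in a consonant. The stems ending in a consonant (sumofvob → sumofvobim, wobet → wobetim, tubzok → tubzokim) add -im.
The other pattern: stems ending in a vowel drop the final letter and add -oth.
So wafek → wafekim.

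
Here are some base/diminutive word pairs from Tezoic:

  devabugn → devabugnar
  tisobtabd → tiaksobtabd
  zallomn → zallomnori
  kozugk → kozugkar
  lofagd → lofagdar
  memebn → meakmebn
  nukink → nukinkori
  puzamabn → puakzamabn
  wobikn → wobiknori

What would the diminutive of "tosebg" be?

toaksebg

devabugn and puzamabn both end in -n yet inflect differently (devabugnar, puakzamabn), so the final letter is not what conditions the rule; the second-to-last letter is.
"tosebg" has second-to-last letter 'b'. The stems whose second-to-last letter is 'b' (puzamabn → puakzamabn, tisobtabd → tiaksobtabd, memebn → meakmebn) insert -ak- after the first vowel.
The other patterns: stems whose second-to-last letter is 'g' add -ar; stems whose second-to-last letter is 'k', 'm' or 'n' add -ori.
So tosebg → toaksebg.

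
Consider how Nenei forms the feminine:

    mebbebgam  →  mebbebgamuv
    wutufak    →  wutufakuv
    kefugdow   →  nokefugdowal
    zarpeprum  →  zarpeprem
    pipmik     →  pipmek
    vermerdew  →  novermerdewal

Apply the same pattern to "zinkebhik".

wutufak and pipmik both end in -k yet inflect differently (wutufakuv, pipmek), so the final letter is not what conditions the rule; the last vowel is.
"zinkebhik" has last vowel 'i'. The one such stem in the data (pipmik → pipmek) changes the last vowel to 'e' (as does zarpeprum), so the same rule applies.
So zinkebhik → zinkebhek.

zinkebhek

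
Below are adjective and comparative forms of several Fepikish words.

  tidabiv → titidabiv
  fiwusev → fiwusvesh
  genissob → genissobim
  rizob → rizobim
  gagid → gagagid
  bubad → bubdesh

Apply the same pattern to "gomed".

tidabiv and fiwusev both end in -v yet inflect differently (titidabiv, fiwusvesh), so the final letter is not what conditions the rule; the last vowel is.
"gomed" has last vowel 'e'. The one such stem in the data (fiwusev → fiwusvesh) deletes the last vowel and adds -esh (as does bubad), so the same rule applies.
The other patterns: stems whose last vowel is 'o' add -im; stems whose last vowel is 'i' repeat the first consonant+vowel as a prefix.
So gomed → gomdesh.

gomdesh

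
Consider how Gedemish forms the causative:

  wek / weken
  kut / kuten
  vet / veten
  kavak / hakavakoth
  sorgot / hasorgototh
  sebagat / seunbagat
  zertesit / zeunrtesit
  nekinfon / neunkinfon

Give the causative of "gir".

wek and kavak both end in -k yet inflect differently (weken, hakavakoth), so the final letter is not what conditions the rule; the number of vowels is.
"gir" has 1 vowel. The stems with 1 vowel (wek → weken, kut → kuten, vet → veten) add -en.
So gir → giren.

giren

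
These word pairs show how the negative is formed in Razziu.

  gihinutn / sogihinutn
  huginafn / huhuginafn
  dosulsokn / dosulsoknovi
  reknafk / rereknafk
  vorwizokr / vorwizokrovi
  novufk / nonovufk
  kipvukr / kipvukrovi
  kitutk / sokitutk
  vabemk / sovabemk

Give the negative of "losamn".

solosamn

huginafn and dosulsokn both end in -n yet inflect differently (huhuginafn, dosulsoknovi), so the final letter is not what conditions the rule; the second-to-last letter is.
"losamn" has second-to-last letter 'm'. The one such stem in the data (vabemk → sovabemk) adds the prefix so-, so the same rule applies.
The other patterns: stems whose second-to-last letter is 'f' repeat the first consonant+vowel as a prefix; stems whose second-to-last letter is 'k' add -ovi.
So losamn → solosamn.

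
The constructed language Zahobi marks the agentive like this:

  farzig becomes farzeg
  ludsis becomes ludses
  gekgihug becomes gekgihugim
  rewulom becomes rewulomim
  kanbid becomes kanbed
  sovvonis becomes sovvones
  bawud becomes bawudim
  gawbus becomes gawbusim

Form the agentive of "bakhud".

bakhudim

kanbid and bawud both end in -d yet inflect differently (kanbed, bawudim), so the final letter is not what conditions the rule; the last vowel is.
"bakhud" has last vowel 'u'. The stems whose last vowel is 'u' (bawud → bawudim, gekgihug → gekgihugim, gawbus → gawbusim) add -im.
So bakhud → bakhudim.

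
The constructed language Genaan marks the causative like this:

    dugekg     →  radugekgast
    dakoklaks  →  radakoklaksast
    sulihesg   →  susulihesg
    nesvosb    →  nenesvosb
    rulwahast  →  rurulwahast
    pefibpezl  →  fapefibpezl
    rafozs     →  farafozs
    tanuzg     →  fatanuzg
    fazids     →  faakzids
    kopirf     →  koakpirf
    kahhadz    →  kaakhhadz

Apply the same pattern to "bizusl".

bibizusl

dugekg and sulihesg both end in -g yet inflect differently (radugekgast, susulihesg), so the final letter is not what conditions the rule; the second-to-last letter is.
"bizusl" has second-to-last letter 's'. The stems whose second-to-last letter is 's' (sulihesg → susulihesg, nesvosb → nenesvosb, rulwahast → rurulwahast) repeat the first consonant+vowel as a prefix.
The other patterns: stems whose second-to-last letter is 'k' add ra- … -ast around the stem; stems whose second-to-last letter is 'z' add the prefix fa-; stems whose second-to-last letter is 'd' or 'r' insert -ak- after the first vowel.
So bizusl → bibizusl.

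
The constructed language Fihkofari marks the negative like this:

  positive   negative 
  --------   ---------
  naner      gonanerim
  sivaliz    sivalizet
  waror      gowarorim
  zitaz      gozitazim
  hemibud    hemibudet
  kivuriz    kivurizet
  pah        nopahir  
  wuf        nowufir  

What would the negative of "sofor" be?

"sofor" has 2 vowels. The stems with 2 vowels (waror → gowarorim, naner → gonanerim, zitaz → gozitazim) add go- … -im around the stem.
So sofor → gosoforim.

gosoforim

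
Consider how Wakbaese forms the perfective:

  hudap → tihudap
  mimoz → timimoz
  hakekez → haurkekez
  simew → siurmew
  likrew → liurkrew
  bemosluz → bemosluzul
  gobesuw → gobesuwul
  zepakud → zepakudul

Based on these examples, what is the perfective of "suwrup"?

suwrupul

"suwrup" has last vowel 'u'. The stems whose last vowel is 'u' (bemosluz → bemosluzul, gobesuw → gobesuwul, zepakud → zepakudul) add -ul.
The other patterns: stems whose last vowel is 'a' or 'o' add the prefix ti-; stems whose last vowel is 'e' insert -ur- after the first vowel.
So suwrup → suwrupul.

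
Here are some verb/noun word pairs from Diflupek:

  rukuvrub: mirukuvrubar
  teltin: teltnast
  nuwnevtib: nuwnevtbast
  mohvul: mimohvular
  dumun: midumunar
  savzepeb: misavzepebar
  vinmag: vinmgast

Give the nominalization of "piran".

pirnast

"piran" has last vowel 'a'. The one such stem in the data (vinmag → vinmgast) deletes the last vowel and adds -ast (as do nuwnevtib, teltin), so the same rule applies.
So piran → pirnast.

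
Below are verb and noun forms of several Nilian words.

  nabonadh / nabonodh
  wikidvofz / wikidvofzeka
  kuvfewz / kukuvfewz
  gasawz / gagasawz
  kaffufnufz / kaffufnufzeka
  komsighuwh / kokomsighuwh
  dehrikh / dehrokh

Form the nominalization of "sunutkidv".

kaffufnufz and gasawz both end in -z yet inflect differently (kaffufnufzeka, gagasawz), so the final letter is not what conditions the rule; the second-to-last letter is.
"sunutkidv" has second-to-last letter 'd'. The one such stem in the data (nabonadh → nabonodh) changes the last vowel to 'o' (as does dehrikh), so the same rule applies.
The other patterns: stems whose second-to-last letter is 'f' add -eka; stems whose second-to-last letter is 'w' repeat the first consonant+vowel as a prefix.
So sunutkidv → sunutkodv.

sunutkodv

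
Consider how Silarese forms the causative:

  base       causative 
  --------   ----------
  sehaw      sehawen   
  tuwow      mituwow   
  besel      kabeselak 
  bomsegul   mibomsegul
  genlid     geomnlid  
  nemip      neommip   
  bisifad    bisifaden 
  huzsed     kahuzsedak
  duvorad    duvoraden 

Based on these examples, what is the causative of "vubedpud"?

genlid and duvorad both end in -d yet inflect differently (geomnlid, duvoraden), so the final letter is not what conditions the rule; the last vowel is.
"vubedpud" has last vowel 'u'. The one such stem in the data (bomsegul → mibomsegul) adds the prefix mi-, so the same rule applies.
So vubedpud → mivubedpud.

mivubedpud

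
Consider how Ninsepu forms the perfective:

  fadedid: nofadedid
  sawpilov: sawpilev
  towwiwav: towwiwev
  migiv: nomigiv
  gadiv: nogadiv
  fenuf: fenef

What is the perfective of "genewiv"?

migiv and sawpilov both end in -v yet inflect differently (nomigiv, sawpilev), so the final letter is not what conditions the rule; the last vowel is.
"genewiv" has last vowel 'i'. The stems whose last vowel is 'i' (migiv → nomigiv, fadedid → nofadedid, gadiv → nogadiv) add the prefix no-.
So genewiv → nogenewiv.

nogenewiv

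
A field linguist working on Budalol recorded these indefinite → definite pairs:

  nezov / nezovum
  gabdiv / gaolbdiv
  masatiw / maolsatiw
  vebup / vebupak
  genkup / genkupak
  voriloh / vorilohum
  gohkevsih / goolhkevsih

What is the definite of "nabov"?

voriloh and gohkevsih both end in -h yet inflect differently (vorilohum, goolhkevsih), so the final letter is not what conditions the rule; the last vowel is.
"nabov" has last vowel 'o'. The stems whose last vowel is 'o' (nezov → nezovum, voriloh → vorilohum) add -um.
So nabov → nabovum.

nabovum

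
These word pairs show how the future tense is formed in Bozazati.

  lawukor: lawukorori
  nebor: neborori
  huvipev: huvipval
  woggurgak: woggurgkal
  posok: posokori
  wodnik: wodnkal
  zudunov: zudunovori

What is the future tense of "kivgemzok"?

"kivgemzok" has last vowel 'o'. The stems whose last vowel is 'o' (nebor → neborori, posok → posokori, zudunov → zudunovori) add -ori.
The other pattern: stems whose last vowel is 'a', 'e' or 'i' delete the last vowel and add -al.
So kivgemzok → kivgemzokori.

kivgemzokori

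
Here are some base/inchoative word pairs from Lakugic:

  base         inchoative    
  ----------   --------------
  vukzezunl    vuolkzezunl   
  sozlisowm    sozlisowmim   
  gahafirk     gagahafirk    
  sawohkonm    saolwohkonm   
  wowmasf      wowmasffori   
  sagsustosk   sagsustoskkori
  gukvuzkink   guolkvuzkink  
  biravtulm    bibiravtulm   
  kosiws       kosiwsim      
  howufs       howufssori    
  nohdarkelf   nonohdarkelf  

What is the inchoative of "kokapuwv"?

kokapuwvim

"kokapuwv" has second-to-last letter 'w'. The stems whose second-to-last letter is 'w' (sozlisowm → sozlisowmim, kosiws → kosiwsim) add -im.
The other patterns: stems whose second-to-last letter is 'f' or 's' double the final consonant and add -ori; stems whose second-to-last letter is 'n' insert -ol- after the first vowel; stems whose second-to-last letter is 'l' or 'r' repeat the first consonant+vowel as a prefix.
So kokapuwv → kokapuwvim.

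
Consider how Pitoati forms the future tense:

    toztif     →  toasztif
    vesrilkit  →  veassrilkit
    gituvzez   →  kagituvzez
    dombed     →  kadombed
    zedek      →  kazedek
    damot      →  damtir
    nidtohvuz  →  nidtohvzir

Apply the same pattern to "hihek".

"hihek" has last vowel 'e'. The stems whose last vowel is 'e' (gituvzez → kagituvzez, dombed → kadombed, zedek → kazedek) add the prefix ka-.
So hihek → kahihek.

kahihek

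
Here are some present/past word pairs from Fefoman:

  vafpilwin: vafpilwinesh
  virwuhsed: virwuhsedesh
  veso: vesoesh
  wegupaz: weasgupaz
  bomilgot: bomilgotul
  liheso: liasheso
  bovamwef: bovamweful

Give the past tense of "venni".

"venni" begins with v-. The stems beginning with v- (veso → vesoesh, vafpilwin → vafpilwinesh, virwuhsed → virwuhsedesh) add -esh.
The other patterns: stems beginning with l- or w- insert -as- after the first vowel; stems beginning with b- add -ul.
So venni → venniesh.

venniesh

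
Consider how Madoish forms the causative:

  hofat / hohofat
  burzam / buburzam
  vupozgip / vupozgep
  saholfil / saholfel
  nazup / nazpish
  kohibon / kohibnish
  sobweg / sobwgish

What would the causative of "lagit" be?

laget

"lagit" has last vowel 'i'. The stems whose last vowel is 'i' (vupozgip → vupozgep, saholfil → saholfel) change the last vowel to 'e'.
So lagit → laget.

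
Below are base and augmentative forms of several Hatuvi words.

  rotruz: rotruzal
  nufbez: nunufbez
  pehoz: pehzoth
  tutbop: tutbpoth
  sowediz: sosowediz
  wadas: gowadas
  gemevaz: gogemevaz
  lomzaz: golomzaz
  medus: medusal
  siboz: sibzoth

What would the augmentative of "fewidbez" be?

fefewidbez

gemevaz and nufbez both end in -z yet inflect differently (gogemevaz, nunufbez), so the final letter is not what conditions the rule; the last vowel is.
"fewidbez" has last vowel 'e'. The one such stem in the data (nufbez → nunufbez) repeats the first consonant+vowel as a prefix (as does sowediz), so the same rule applies.
So fewidbez → fefewidbez.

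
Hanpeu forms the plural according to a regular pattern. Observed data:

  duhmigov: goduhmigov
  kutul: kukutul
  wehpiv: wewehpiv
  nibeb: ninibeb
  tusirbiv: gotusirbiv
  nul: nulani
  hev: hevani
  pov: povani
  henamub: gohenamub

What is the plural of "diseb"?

nul and kutul both end in -l yet inflect differently (nulani, kukutul), so the final letter is not what conditions the rule; the number of vowels is.
"diseb" has 2 vowels. The stems with 2 vowels (kutul → kukutul, nibeb → ninibeb, wehpiv → wewehpiv) repeat the first consonant+vowel as a prefix.
The other patterns: stems with 1 vowel add -ani; stems with 3 vowels add the prefix go-.
So diseb → didiseb.

didiseb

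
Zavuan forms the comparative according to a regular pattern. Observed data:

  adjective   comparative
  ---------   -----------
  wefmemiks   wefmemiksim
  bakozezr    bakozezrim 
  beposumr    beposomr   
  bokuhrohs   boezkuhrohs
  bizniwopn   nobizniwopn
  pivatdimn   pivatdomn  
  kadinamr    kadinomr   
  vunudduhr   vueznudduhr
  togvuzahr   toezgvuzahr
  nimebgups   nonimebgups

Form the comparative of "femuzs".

femuzsim

beposumr and togvuzahr both end in -r yet inflect differently (beposomr, toezgvuzahr), so the final letter is not what conditions the rule; the second-to-last letter is.
"femuzs" has second-to-last letter 'z'. The one such stem in the data (bakozezr → bakozezrim) adds -im, so the same rule applies.
So femuzs → femuzsim.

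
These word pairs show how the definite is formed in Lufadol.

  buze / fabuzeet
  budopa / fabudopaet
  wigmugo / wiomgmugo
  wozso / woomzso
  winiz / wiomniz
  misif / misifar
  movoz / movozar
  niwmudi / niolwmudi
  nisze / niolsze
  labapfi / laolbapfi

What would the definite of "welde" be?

winiz and movoz both end in -z yet inflect differently (wiomniz, movozar), so the final letter is not what conditions the rule; the first letter is.
"welde" begins with w-. The stems beginning with w- (wigmugo → wiomgmugo, wozso → woomzso, winiz → wiomniz) insert -om- after the first vowel.
So welde → weomlde.

weomlde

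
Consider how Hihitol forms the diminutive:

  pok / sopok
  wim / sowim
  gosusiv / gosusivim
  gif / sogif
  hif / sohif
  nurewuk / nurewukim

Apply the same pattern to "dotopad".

dotopadim

pok and nurewuk both end in -k yet inflect differently (sopok, nurewukim), so the final letter is not what conditions the rule; the number of vowels is.
"dotopad" has 3 vowels. The stems with 3 vowels (nurewuk → nurewukim, gosusiv → gosusivim) add -im.
So dotopad → dotopadim.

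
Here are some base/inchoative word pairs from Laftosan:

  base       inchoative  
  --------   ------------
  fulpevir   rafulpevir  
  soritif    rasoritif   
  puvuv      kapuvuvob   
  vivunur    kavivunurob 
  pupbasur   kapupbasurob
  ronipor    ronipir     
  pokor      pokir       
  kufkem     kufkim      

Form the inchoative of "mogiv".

"mogiv" has last vowel 'i'. The stems whose last vowel is 'i' (fulpevir → rafulpevir, soritif → rasoritif) add the prefix ra-.
The other patterns: stems whose last vowel is 'u' add ka- … -ob around the stem; stems whose last vowel is 'e' or 'o' change the last vowel to 'i'.
So mogiv → ramogiv.

ramogiv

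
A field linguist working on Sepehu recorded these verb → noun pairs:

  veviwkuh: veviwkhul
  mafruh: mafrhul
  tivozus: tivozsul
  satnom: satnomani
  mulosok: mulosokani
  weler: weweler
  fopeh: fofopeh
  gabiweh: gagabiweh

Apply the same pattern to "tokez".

totokez

veviwkuh and fopeh both end in -h yet inflect differently (veviwkhul, fofopeh), so the final letter is not what conditions the rule; the last vowel is.
"tokez" has last vowel 'e'. The stems whose last vowel is 'e' (weler → weweler, fopeh → fofopeh, gabiweh → gagabiweh) repeat the first consonant+vowel as a prefix.
The other patterns: stems whose last vowel is 'u' delete the last vowel and add -ul; stems whose last vowel is 'o' add -ani.
So tokez → totokez.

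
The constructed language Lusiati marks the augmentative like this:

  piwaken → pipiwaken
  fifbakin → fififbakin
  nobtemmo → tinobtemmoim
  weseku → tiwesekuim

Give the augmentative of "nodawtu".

tinodawtuim

"nodawtu" ends in a vowel. The stems ending in a vowel (nobtemmo → tinobtemmoim, weseku → tiwesekuim) add ti- … -im around the stem.
So nodawtu → tinodawtuim.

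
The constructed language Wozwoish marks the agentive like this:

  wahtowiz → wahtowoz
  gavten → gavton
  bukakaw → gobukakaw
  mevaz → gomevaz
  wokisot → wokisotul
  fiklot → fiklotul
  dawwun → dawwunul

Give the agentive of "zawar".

gozawar

"zawar" has last vowel 'a'. The stems whose last vowel is 'a' (bukakaw → gobukakaw, mevaz → gomevaz) add the prefix go-.
So zawar → gozawar.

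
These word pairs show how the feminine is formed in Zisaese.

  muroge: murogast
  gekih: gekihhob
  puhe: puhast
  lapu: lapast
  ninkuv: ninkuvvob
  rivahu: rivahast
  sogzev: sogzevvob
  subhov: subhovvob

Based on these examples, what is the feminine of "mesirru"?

"mesirru" ends in a vowel. The stems ending in a vowel (lapu → lapast, rivahu → rivahast, muroge → murogast) drop the final letter and add -ast.
So mesirru → mesirrast.

mesirrast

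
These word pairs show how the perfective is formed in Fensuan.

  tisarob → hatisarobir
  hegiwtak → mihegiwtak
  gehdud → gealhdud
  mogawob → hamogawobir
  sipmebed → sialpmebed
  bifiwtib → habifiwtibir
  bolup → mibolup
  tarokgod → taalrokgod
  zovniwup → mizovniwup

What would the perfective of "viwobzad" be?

tarokgod and tisarob both have last vowel 'o' yet inflect differently (taalrokgod, hatisarobir), so the last vowel is not what conditions the rule; the final letter is.
"viwobzad" ends in -d. The stems ending in -d (tarokgod → taalrokgod, gehdud → gealhdud, sipmebed → sialpmebed) insert -al- after the first vowel.
The other patterns: stems ending in -b add ha- … -ir around the stem; stems ending in -k or -p add the prefix mi-.
So viwobzad → vialwobzad.

vialwobzad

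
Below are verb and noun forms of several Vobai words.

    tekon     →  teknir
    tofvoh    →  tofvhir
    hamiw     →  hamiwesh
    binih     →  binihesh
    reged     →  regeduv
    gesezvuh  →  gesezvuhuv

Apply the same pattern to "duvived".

duviveduv

binih and gesezvuh both end in -h yet inflect differently (binihesh, gesezvuhuv), so the final letter is not what conditions the rule; the last vowel is.
"duvived" has last vowel 'e'. The one such stem in the data (reged → regeduv) adds -uv, so the same rule applies.
So duvived → duviveduv.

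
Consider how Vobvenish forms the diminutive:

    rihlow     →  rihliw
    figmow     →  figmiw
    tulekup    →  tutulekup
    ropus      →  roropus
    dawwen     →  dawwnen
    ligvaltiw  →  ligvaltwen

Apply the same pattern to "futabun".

rihlow and ligvaltiw both end in -w yet inflect differently (rihliw, ligvaltwen), so the final letter is not what conditions the rule; the last vowel is.
"futabun" has last vowel 'u'. The stems whose last vowel is 'u' (tulekup → tutulekup, ropus → roropus) repeat the first consonant+vowel as a prefix.
The other patterns: stems whose last vowel is 'o' change the last vowel to 'i'; stems whose last vowel is 'e' or 'i' delete the last vowel and add -en.
So futabun → fufutabun.

fufutabun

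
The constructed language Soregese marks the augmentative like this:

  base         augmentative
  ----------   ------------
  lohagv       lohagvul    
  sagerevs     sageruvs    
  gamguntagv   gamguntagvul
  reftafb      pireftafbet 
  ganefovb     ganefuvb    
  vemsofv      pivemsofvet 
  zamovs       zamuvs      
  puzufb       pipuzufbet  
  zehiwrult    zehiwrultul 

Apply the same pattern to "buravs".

buruvs

"buravs" has second-to-last letter 'v'. The stems whose second-to-last letter is 'v' (ganefovb → ganefuvb, zamovs → zamuvs, sagerevs → sageruvs) change the last vowel to 'u'.
The other patterns: stems whose second-to-last letter is 'f' add pi- … -et around the stem; stems whose second-to-last letter is 'g' or 'l' add -ul.
So buravs → buruvs.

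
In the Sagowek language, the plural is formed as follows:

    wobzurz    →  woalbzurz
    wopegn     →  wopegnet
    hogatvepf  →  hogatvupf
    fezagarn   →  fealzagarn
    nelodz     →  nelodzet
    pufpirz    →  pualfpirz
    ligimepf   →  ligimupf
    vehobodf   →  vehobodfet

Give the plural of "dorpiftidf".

dorpiftidfet

hogatvepf and vehobodf both end in -f yet inflect differently (hogatvupf, vehobodfet), so the final letter is not what conditions the rule; the second-to-last letter is.
"dorpiftidf" has second-to-last letter 'd'. The stems whose second-to-last letter is 'd' (vehobodf → vehobodfet, nelodz → nelodzet) add -et.
So dorpiftidf → dorpiftidfet.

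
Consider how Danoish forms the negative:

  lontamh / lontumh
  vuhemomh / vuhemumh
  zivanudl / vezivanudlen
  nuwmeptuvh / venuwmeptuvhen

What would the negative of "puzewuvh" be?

vepuzewuvhen

lontamh and nuwmeptuvh both end in -h yet inflect differently (lontumh, venuwmeptuvhen), so the final letter is not what conditions the rule; the second-to-last letter is.
"puzewuvh" has second-to-last letter 'v'. The one such stem in the data (nuwmeptuvh → venuwmeptuvhen) adds ve- … -en around the stem, so the same rule applies.
The other pattern: stems whose second-to-last letter is 'm' change the last vowel to 'u'.
So puzewuvh → vepuzewuvhen.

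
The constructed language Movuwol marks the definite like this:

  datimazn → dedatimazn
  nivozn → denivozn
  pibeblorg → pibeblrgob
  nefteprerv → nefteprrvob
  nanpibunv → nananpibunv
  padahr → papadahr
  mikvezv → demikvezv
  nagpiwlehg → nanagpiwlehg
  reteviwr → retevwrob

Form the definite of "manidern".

mikvezv and nanpibunv both end in -v yet inflect differently (demikvezv, nananpibunv), so the final letter is not what conditions the rule; the second-to-last letter is.
"manidern" has second-to-last letter 'r'. The stems whose second-to-last letter is 'r' (nefteprerv → nefteprrvob, pibeblorg → pibeblrgob) delete the last vowel and add -ob.
So manidern → manidrnob.

manidrnob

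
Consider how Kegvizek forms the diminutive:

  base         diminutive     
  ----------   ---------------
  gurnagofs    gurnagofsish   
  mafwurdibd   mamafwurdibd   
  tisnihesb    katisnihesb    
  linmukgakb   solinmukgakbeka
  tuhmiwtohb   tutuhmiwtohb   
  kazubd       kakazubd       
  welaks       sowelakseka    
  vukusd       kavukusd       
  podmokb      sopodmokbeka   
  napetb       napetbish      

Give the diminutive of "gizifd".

"gizifd" has second-to-last letter 'f'. The one such stem in the data (gurnagofs → gurnagofsish) adds -ish, so the same rule applies.
So gizifd → gizifdish.

gizifdish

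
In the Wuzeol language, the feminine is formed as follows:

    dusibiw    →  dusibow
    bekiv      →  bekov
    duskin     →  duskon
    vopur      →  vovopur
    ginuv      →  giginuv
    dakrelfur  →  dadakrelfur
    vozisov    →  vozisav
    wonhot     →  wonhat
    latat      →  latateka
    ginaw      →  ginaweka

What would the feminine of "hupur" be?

huhupur

bekiv and ginuv both end in -v yet inflect differently (bekov, giginuv), so the final letter is not what conditions the rule; the last vowel is.
"hupur" has last vowel 'u'. The stems whose last vowel is 'u' (vopur → vovopur, ginuv → giginuv, dakrelfur → dadakrelfur) repeat the first consonant+vowel as a prefix.
So hupur → huhupur.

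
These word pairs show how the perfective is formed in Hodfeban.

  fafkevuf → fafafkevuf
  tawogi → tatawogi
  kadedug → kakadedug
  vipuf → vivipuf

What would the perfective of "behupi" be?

bebehupi

Every pair shown (fafkevuf → fafafkevuf, tawogi → tatawogi, kadedug → kakadedug, …) follows the same rule: repeat the first consonant+vowel as a prefix.
So behupi → bebehupi.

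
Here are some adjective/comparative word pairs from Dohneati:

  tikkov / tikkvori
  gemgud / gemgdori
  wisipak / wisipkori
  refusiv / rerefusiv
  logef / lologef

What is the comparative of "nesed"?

refusiv and tikkov both end in -v yet inflect differently (rerefusiv, tikkvori), so the final letter is not what conditions the rule; the last vowel is.
"nesed" has last vowel 'e'. The one such stem in the data (logef → lologef) repeats the first consonant+vowel as a prefix (as does refusiv), so the same rule applies.
So nesed → nenesed.

nenesed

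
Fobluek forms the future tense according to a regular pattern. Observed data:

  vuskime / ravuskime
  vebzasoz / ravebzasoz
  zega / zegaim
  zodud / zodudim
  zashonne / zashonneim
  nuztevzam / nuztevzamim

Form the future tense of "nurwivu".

nurwivuim

vuskime and zashonne both end in -e yet inflect differently (ravuskime, zashonneim), so the final letter is not what conditions the rule; the first letter is.
"nurwivu" begins with n-. The one such stem in the data (nuztevzam → nuztevzamim) adds -im, so the same rule applies.
The other pattern: stems beginning with v- add the prefix ra-.
So nurwivu → nurwivuim.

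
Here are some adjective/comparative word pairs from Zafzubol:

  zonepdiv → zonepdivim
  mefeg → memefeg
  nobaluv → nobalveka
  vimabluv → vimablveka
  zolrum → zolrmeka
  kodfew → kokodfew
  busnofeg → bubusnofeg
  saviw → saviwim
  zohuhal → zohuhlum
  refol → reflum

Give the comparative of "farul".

farleka

"farul" has last vowel 'u'. The stems whose last vowel is 'u' (zolrum → zolrmeka, vimabluv → vimablveka, nobaluv → nobalveka) delete the last vowel and add -eka.
So farul → farleka.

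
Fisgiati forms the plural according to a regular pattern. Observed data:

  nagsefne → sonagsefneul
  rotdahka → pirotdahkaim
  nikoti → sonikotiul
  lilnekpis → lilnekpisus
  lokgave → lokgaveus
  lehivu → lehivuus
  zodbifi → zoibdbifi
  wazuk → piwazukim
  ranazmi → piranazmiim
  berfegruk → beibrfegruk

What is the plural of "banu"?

berfegruk and wazuk both end in -k yet inflect differently (beibrfegruk, piwazukim), so the final letter is not what conditions the rule; the first letter is.
"banu" begins with b-. The one such stem in the data (berfegruk → beibrfegruk) inserts -ib- after the first vowel (as does zodbifi), so the same rule applies.
The other patterns: stems beginning with r- or w- add pi- … -im around the stem; stems beginning with l- add -us; stems beginning with n- add so- … -ul around the stem.
So banu → baibnu.

baibnu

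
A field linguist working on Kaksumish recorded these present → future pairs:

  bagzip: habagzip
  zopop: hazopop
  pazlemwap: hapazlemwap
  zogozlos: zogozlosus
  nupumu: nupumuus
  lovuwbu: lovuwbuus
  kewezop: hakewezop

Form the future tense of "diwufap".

zopop and zogozlos both have last vowel 'o' yet inflect differently (hazopop, zogozlosus), so the last vowel is not what conditions the rule; the final letter is.
"diwufap" ends in -p. The stems ending in -p (bagzip → habagzip, pazlemwap → hapazlemwap, zopop → hazopop) add the prefix ha-.
The other pattern: stems ending in -s or -u add -us.
So diwufap → hadiwufap.

hadiwufap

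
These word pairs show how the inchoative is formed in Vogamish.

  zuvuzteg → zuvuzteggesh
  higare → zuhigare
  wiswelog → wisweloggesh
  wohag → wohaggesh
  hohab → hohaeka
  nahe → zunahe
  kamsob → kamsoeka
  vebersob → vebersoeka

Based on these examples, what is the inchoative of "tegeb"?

tegeeka

hohab and wohag both have last vowel 'a' yet inflect differently (hohaeka, wohaggesh), so the last vowel is not what conditions the rule; the final letter is.
"tegeb" ends in -b. The stems ending in -b (vebersob → vebersoeka, kamsob → kamsoeka, hohab → hohaeka) drop the final letter and add -eka.
The other patterns: stems ending in -g double the final consonant and add -esh; stems ending in -e add the prefix zu-.
So tegeb → tegeeka.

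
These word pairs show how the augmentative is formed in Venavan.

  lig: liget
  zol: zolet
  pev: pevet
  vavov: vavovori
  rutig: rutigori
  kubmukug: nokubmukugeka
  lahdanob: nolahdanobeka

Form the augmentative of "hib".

pev and vavov both end in -v yet inflect differently (pevet, vavovori), so the final letter is not what conditions the rule; the number of vowels is.
"hib" has 1 vowel. The stems with 1 vowel (lig → liget, zol → zolet, pev → pevet) add -et.
The other patterns: stems with 2 vowels add -ori; stems with 3 vowels add no- … -eka around the stem.
So hib → hibet.

hibet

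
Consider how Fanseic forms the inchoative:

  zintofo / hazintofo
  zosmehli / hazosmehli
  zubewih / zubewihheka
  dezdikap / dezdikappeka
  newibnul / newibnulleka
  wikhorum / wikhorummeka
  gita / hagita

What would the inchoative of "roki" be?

zubewih and zosmehli both have last vowel 'i' yet inflect differently (zubewihheka, hazosmehli), so the last vowel is not what conditions the rule; whether the stem ends in a vowel or a consonant is.
"roki" ends in a vowel. The stems ending in a vowel (zintofo → hazintofo, zosmehli → hazosmehli, gita → hagita) add the prefix ha-.
So roki → haroki.

haroki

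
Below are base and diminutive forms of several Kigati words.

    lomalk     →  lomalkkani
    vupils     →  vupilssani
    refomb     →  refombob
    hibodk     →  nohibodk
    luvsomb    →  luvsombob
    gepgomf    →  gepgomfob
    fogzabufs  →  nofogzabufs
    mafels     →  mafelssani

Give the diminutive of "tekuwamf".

"tekuwamf" has second-to-last letter 'm'. The stems whose second-to-last letter is 'm' (gepgomf → gepgomfob, refomb → refombob, luvsomb → luvsombob) add -ob.
So tekuwamf → tekuwamfob.

tekuwamfob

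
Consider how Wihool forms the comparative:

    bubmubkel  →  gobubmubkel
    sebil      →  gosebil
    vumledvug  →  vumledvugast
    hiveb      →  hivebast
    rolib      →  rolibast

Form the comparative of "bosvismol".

gobosvismol

bubmubkel and hiveb both have last vowel 'e' yet inflect differently (gobubmubkel, hivebast), so the last vowel is not what conditions the rule; the final letter is.
"bosvismol" ends in -l. The stems ending in -l (bubmubkel → gobubmubkel, sebil → gosebil) add the prefix go-.
So bosvismol → gobosvismol.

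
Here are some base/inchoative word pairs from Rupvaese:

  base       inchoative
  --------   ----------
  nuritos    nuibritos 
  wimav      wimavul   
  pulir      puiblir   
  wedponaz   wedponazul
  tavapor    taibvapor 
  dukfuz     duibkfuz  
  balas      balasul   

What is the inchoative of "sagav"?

balas and nuritos both end in -s yet inflect differently (balasul, nuibritos), so the final letter is not what conditions the rule; the last vowel is.
"sagav" has last vowel 'a'. The stems whose last vowel is 'a' (wimav → wimavul, balas → balasul, wedponaz → wedponazul) add -ul.
The other pattern: stems whose last vowel is 'i', 'o' or 'u' insert -ib- after the first vowel.
So sagav → sagavul.

sagavul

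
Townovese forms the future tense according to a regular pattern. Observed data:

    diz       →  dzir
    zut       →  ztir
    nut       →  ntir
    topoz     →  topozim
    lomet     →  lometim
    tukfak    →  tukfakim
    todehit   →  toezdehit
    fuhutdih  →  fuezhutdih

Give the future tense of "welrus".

welrusim

"welrus" has 2 vowels. The stems with 2 vowels (topoz → topozim, lomet → lometim, tukfak → tukfakim) add -im.
So welrus → welrusim.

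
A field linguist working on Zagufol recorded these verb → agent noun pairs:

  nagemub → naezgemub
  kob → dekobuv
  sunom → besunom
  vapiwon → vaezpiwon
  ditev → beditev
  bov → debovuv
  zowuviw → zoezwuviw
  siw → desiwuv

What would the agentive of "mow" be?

demowuv

bov and ditev both end in -v yet inflect differently (debovuv, beditev), so the final letter is not what conditions the rule; the number of vowels is.
"mow" has 1 vowel. The stems with 1 vowel (kob → dekobuv, siw → desiwuv, bov → debovuv) add de- … -uv around the stem.
The other patterns: stems with 2 vowels add the prefix be-; stems with 3 vowels insert -ez- after the first vowel.
So mow → demowuv.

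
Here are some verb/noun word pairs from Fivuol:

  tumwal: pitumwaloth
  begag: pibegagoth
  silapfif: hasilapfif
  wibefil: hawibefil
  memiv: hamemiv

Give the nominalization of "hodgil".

hahodgil

tumwal and wibefil both end in -l yet inflect differently (pitumwaloth, hawibefil), so the final letter is not what conditions the rule; the last vowel is.
"hodgil" has last vowel 'i'. The stems whose last vowel is 'i' (memiv → hamemiv, wibefil → hawibefil, silapfif → hasilapfif) add the prefix ha-.
So hodgil → hahodgil.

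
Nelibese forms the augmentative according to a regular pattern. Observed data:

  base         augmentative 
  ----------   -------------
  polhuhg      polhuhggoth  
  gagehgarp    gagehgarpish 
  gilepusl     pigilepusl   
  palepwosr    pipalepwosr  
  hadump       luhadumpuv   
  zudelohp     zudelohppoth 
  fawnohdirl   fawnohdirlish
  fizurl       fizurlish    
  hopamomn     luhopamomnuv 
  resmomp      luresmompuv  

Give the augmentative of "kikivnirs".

gilepusl and fawnohdirl both end in -l yet inflect differently (pigilepusl, fawnohdirlish), so the final letter is not what conditions the rule; the second-to-last letter is.
"kikivnirs" has second-to-last letter 'r'. The stems whose second-to-last letter is 'r' (fawnohdirl → fawnohdirlish, gagehgarp → gagehgarpish, fizurl → fizurlish) add -ish.
The other patterns: stems whose second-to-last letter is 's' add the prefix pi-; stems whose second-to-last letter is 'm' add lu- … -uv around the stem; stems whose second-to-last letter is 'h' double the final consonant and add -oth.
So kikivnirs → kikivnirsish.

kikivnirsish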